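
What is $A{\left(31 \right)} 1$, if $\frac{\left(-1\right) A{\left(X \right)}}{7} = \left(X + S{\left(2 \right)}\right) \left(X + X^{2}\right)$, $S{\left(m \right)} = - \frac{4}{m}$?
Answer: $-201376$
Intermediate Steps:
$A{\left(X \right)} = - 7 \left(-2 + X\right) \left(X + X^{2}\right)$ ($A{\left(X \right)} = - 7 \left(X - \frac{4}{2}\right) \left(X + X^{2}\right) = - 7 \left(X - 2\right) \left(X + X^{2}\right) = - 7 \left(-2 + X\right) \left(X + X^{2}\right)$)
$A{\left(31 \right)} 1 = 7 \cdot 31 \left(2 + 31 - 31^{2}\right) 1 = 7 \cdot 31 \left(2 + 31 - 961\right) 1 = 7 \cdot 31 \left(-928\right) 1 = \left(-201376\right) 1 = -201376$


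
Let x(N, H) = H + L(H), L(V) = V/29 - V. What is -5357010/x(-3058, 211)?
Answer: -155353290/211 ≈ -7.3627e+5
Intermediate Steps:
L(V) = -28*V/29 (L(V) = V*(1/29) - V = V/29 - V = -28*V/29)
x(N, H) = H/29 (x(N, H) = H - 28*H/29 = H/29)
-5357010/x(-3058, 211) = -5357010/((1/29)*211) = -5357010/211/29 = -5357010*29/211 = -155353290/211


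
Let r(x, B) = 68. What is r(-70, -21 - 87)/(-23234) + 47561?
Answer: 552516103/11617 ≈ 47561.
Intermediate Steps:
r(-70, -21 - 87)/(-23234) + 47561 = 68/(-23234) + 47561 = 68*(-1/23234) + 47561 = -34/11617 + 47561 = 552516103/11617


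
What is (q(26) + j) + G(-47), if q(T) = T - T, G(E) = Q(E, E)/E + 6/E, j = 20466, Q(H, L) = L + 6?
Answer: 961937/47 ≈ 20467.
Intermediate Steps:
Q(H, L) = 6 + L
G(E) = 6/E + (6 + E)/E (G(E) = (6 + E)/E + 6/E = 6/E + (6 + E)/E)
q(T) = 0
(q(26) + j) + G(-47) = (0 + 20466) + (12 - 47)/(-47) = 20466 - 1/47*(-35) = 20466 + 35/47 = 961937/47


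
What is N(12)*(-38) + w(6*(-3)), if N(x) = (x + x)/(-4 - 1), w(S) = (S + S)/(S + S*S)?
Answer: 15494/85 ≈ 182.28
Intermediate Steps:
w(S) = 2*S/(S + S**2) (w(S) = (2*S)/(S + S**2) = 2*S/(S + S**2))
N(x) = -2*x/5 (N(x) = (2*x)/(-5) = (2*x)*(-1/5) = -2*x/5)
N(12)*(-38) + w(6*(-3)) = -2/5*12*(-38) + 2/(1 + 6*(-3)) = -24/5*(-38) + 2/(1 - 18) = 912/5 + 2/(-17) = 912/5 + 2*(-1/17) = 912/5 - 2/17 = 15494/85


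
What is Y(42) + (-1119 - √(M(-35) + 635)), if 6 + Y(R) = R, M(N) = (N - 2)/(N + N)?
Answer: -1083 - 3*√346010/70 ≈ -1108.2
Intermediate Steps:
M(N) = (-2 + N)/(2*N) (M(N) = (-2 + N)/((2*N)) = (-2 + N)*(1/(2*N)) = (-2 + N)/(2*N))
Y(R) = -6 + R
Y(42) + (-1119 - √(M(-35) + 635)) = (-6 + 42) + (-1119 - √((½)*(-2 - 35)/(-35) + 635)) = 36 + (-1119 - √((½)*(-1/35)*(-37) + 635)) = 36 + (-1119 - √(37/70 + 635)) = 36 + (-1119 - √(44487/70)) = 36 + (-1119 - 3*√346010/70) = -1083 - 3*√346010/70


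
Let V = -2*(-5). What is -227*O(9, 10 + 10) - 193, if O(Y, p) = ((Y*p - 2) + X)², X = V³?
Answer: -315004461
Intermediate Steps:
V = 10
X = 1000 (X = 10³ = 1000)
O(Y, p) = (998 + Y*p)² (O(Y, p) = ((Y*p - 2) + 1000)² = ((-2 + Y*p) + 1000)² = (998 + Y*p)²)
-227*O(9, 10 + 10) - 193 = -227*(998 + 9*(10 + 10))² - 193 = -227*(998 + 9*20)² - 193 = -227*(998 + 180)² - 193 = -227*1178² - 193 = -227*1387684 - 193 = -315004268 - 193 = -315004461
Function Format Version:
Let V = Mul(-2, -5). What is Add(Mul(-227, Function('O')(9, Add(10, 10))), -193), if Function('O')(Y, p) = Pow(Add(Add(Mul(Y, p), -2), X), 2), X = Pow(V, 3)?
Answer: -315004461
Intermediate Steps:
V = 10
X = 1000 (X = Pow(10, 3) = 1000)
Function('O')(Y, p) = Pow(Add(998, Mul(Y, p)), 2) (Function('O')(Y, p) = Pow(Add(Add(Mul(Y, p), -2), 1000), 2) = Pow(Add(Add(-2, Mul(Y, p)), 1000), 2) = Pow(Add(998, Mul(Y, p)), 2))
Add(Mul(-227, Function('O')(9, Add(10, 10))), -193) = Add(Mul(-227, Pow(Add(998, Mul(9, Add(10, 10))), 2)), -193) = Add(Mul(-227, Pow(Add(998, Mul(9, 20)), 2)), -193) = Add(Mul(-227, Pow(Add(998, 180), 2)), -193) = Add(Mul(-227, Pow(1178, 2)), -193) = Add(Mul(-227, 1387684), -193) = Add(-315004268, -193) = -315004461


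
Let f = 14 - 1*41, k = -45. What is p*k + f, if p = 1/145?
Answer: -792/29 ≈ -27.310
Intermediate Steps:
p = 1/145 ≈ 0.0068966
f = -27 (f = 14 - 41 = -27)
p*k + f = (1/145)*(-45) - 27 = -9/29 - 27 = -792/29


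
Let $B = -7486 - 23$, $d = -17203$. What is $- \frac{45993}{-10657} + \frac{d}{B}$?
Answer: $\frac{528693808}{80023413} \approx 6.6067$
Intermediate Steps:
$B = -7509$ ($B = -7486 - 23 = -7509$)
$- \frac{45993}{-10657} + \frac{d}{B} = - \frac{45993}{-10657} - \frac{17203}{-7509} = \left(-45993\right) \left(- \frac{1}{10657}\right) - - \frac{17203}{7509} = \frac{45993}{10657} + \frac{17203}{7509} = \frac{528693808}{80023413}$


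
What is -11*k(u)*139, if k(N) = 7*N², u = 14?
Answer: -2097788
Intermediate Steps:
-11*k(u)*139 = -77*14²*139 = -77*196*139 = -11*1372*139 = -15092*139 = -2097788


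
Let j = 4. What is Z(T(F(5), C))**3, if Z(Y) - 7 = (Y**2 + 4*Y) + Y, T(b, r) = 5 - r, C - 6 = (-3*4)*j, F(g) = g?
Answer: 14724139851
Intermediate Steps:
C = -42 (C = 6 - 3*4*4 = 6 - 12*4 = 6 - 48 = -42)
Z(Y) = 7 + Y**2 + 5*Y (Z(Y) = 7 + ((Y**2 + 4*Y) + Y) = 7 + (Y**2 + 5*Y) = 7 + Y**2 + 5*Y)
Z(T(F(5), C))**3 = (7 + (5 - 1*(-42))**2 + 5*(5 - 1*(-42)))**3 = (7 + (5 + 42)**2 + 5*(5 + 42))**3 = (7 + 47**2 + 5*47)**3 = (7 + 2209 + 235)**3 = 2451**3 = 14724139851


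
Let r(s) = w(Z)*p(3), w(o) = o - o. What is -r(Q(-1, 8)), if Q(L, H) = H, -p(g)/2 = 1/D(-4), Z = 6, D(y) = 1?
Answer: 0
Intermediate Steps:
w(o) = 0
p(g) = -2 (p(g) = -2/1 = -2*1 = -2)
r(s) = 0 (r(s) = 0*(-2) = 0)
-r(Q(-1, 8)) = -1*0 = 0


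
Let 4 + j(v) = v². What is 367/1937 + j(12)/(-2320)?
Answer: 29013/224692 ≈ 0.12912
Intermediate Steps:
j(v) = -4 + v²
367/1937 + j(12)/(-2320) = 367/1937 + (-4 + 12²)/(-2320) = 367*(1/1937) + (-4 + 144)*(-1/2320) = 367/1937 + 140*(-1/2320) = 367/1937 - 7/116 = 29013/224692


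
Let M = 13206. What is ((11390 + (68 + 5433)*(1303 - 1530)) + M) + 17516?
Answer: -1206615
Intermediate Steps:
((11390 + (68 + 5433)*(1303 - 1530)) + M) + 17516 = ((11390 + (68 + 5433)*(1303 - 1530)) + 13206) + 17516 = ((11390 + 5501*(-227)) + 13206) + 17516 = ((11390 - 1248727) + 13206) + 17516 = (-1237337 + 13206) + 17516 = -1224131 + 17516 = -1206615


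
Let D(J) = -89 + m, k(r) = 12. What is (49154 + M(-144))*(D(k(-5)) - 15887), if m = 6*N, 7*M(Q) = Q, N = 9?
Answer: -5476117148/7 ≈ -7.8230e+8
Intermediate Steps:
M(Q) = Q/7
m = 54 (m = 6*9 = 54)
D(J) = -35 (D(J) = -89 + 54 = -35)
(49154 + M(-144))*(D(k(-5)) - 15887) = (49154 + (1/7)*(-144))*(-35 - 15887) = (49154 - 144/7)*(-15922) = (343934/7)*(-15922) = -5476117148/7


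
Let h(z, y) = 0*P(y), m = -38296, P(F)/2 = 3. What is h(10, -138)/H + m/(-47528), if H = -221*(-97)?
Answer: 4787/5941 ≈ 0.80576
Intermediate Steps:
P(F) = 6 (P(F) = 2*3 = 6)
H = 21437
h(z, y) = 0 (h(z, y) = 0*6 = 0)
h(10, -138)/H + m/(-47528) = 0/21437 - 38296/(-47528) = 0*(1/21437) - 38296*(-1/47528) = 0 + 4787/5941 = 4787/5941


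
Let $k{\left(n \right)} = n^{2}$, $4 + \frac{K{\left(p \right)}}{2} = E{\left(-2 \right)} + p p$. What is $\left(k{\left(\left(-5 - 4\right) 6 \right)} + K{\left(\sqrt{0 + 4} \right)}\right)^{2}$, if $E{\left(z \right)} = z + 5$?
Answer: $8538084$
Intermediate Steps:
$E{\left(z \right)} = 5 + z$
$K{\left(p \right)} = -2 + 2 p^{2}$ ($K{\left(p \right)} = -8 + 2 \left(\left(5 - 2\right) + p p\right) = -8 + 2 \left(3 + p^{2}\right) = -8 + \left(6 + 2 p^{2}\right) = -2 + 2 p^{2}$)
$\left(k{\left(\left(-5 - 4\right) 6 \right)} + K{\left(\sqrt{0 + 4} \right)}\right)^{2} = \left(\left(\left(-5 - 4\right) 6\right)^{2} - \left(2 - 2 \left(\sqrt{0 + 4}\right)^{2}\right)\right)^{2} = \left(\left(\left(-9\right) 6\right)^{2} - \left(2 - 2 \left(\sqrt{4}\right)^{2}\right)\right)^{2} = \left(\left(-54\right)^{2} - \left(2 - 2 \cdot 2^{2}\right)\right)^{2} = \left(2916 + \left(-2 + 2 \cdot 4\right)\right)^{2} = \left(2916 + \left(-2 + 8\right)\right)^{2} = \left(2916 + 6\right)^{2} = 2922^{2} = 8538084$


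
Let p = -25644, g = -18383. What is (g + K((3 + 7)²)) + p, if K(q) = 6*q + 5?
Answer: -43422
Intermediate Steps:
K(q) = 5 + 6*q
(g + K((3 + 7)²)) + p = (-18383 + (5 + 6*(3 + 7)²)) - 25644 = (-18383 + (5 + 6*10²)) - 25644 = (-18383 + (5 + 6*100)) - 25644 = (-18383 + (5 + 600)) - 25644 = (-18383 + 605) - 25644 = -17778 - 25644 = -43422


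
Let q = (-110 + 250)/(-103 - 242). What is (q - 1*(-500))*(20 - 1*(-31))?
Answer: 586024/23 ≈ 25479.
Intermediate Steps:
q = -28/69 (q = 140/(-345) = 140*(-1/345) = -28/69 ≈ -0.40580)
(q - 1*(-500))*(20 - 1*(-31)) = (-28/69 - 1*(-500))*(20 - 1*(-31)) = (-28/69 + 500)*(20 + 31) = (34472/69)*51 = 586024/23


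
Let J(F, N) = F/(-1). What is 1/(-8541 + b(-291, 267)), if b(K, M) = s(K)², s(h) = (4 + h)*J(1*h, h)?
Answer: 1/6975080748 ≈ 1.4337e-10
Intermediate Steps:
J(F, N) = -F (J(F, N) = F*(-1) = -F)
s(h) = -h*(4 + h) (s(h) = (4 + h)*(-h) = -h*(4 + h))
b(K, M) = K²*(4 + K)² (b(K, M) = (-K*(4 + K))² = K²*(4 + K)²)
1/(-8541 + b(-291, 267)) = 1/(-8541 + (-291)²*(4 - 291)²) = 1/(-8541 + 84681*(-287)²) = 1/(-8541 + 84681*82369) = 1/(-8541 + 6975089289) = 1/6975080748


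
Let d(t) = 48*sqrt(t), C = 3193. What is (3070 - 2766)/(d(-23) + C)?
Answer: 970672/10248241 - 14592*I*sqrt(23)/10248241 ≈ 0.094716 - 0.0068286*I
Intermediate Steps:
(3070 - 2766)/(d(-23) + C) = (3070 - 2766)/(48*sqrt(-23) + 3193) = 304/(48*(I*sqrt(23)) + 3193) = 304/(48*I*sqrt(23) + 3193) = 304/(3193 + 48*I*sqrt(23))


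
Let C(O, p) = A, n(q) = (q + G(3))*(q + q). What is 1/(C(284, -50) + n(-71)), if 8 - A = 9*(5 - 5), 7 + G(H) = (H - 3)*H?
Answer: 1/11084 ≈ 9.0220e-5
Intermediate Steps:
G(H) = -7 + H*(-3 + H) (G(H) = -7 + (H - 3)*H = -7 + (-3 + H)*H = -7 + H*(-3 + H))
n(q) = 2*q*(-7 + q) (n(q) = (q + (-7 + 3**2 - 3*3))*(q + q) = (q + (-7 + 9 - 9))*(2*q) = (q - 7)*(2*q) = (-7 + q)*(2*q) = 2*q*(-7 + q))
A = 8 (A = 8 - 9*(5 - 5) = 8 - 9*0 = 8 - 1*0 = 8 + 0 = 8)
C(O, p) = 8
1/(C(284, -50) + n(-71)) = 1/(8 + 2*(-71)*(-7 - 71)) = 1/(8 + 2*(-71)*(-78)) = 1/(8 + 11076) = 1/11084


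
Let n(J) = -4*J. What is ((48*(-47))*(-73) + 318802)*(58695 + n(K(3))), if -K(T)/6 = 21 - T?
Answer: 28587313230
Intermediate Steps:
K(T) = -126 + 6*T (K(T) = -6*(21 - T) = -126 + 6*T)
((48*(-47))*(-73) + 318802)*(58695 + n(K(3))) = ((48*(-47))*(-73) + 318802)*(58695 - 4*(-126 + 6*3)) = (-2256*(-73) + 318802)*(58695 - 4*(-126 + 18)) = (164688 + 318802)*(58695 - 4*(-108)) = 483490*(58695 + 432) = 483490*59127 = 28587313230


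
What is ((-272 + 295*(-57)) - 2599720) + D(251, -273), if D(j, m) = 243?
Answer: -2616564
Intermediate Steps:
((-272 + 295*(-57)) - 2599720) + D(251, -273) = ((-272 + 295*(-57)) - 2599720) + 243 = ((-272 - 16815) - 2599720) + 243 = (-17087 - 2599720) + 243 = -2616807 + 243 = -2616564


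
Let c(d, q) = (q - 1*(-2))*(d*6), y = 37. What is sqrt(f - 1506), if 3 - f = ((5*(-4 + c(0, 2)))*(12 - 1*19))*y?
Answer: I*sqrt(6683) ≈ 81.75*I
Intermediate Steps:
c(d, q) = 6*d*(2 + q) (c(d, q) = (q + 2)*(6*d) = (2 + q)*(6*d) = 6*d*(2 + q))
f = -5177 (f = 3 - (5*(-4 + 6*0*(2 + 2)))*(12 - 1*19)*37 = 3 - (5*(-4 + 6*0*4))*(12 - 19)*37 = 3 - (5*(-4 + 0))*(-7)*37 = 3 - (5*(-4))*(-7)*37 = 3 - (-20*(-7))*37 = 3 - 140*37 = 3 - 1*5180 = 3 - 5180 = -5177)
sqrt(f - 1506) = sqrt(-5177 - 1506) = sqrt(-6683) = I*sqrt(6683)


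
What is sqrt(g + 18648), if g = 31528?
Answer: 224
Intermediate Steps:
sqrt(g + 18648) = sqrt(31528 + 18648) = sqrt(50176) = 224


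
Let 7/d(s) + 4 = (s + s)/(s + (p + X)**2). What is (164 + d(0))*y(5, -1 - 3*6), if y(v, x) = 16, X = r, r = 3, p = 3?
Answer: 2596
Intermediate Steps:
X = 3
d(s) = 7/(-4 + 2*s/(36 + s)) (d(s) = 7/(-4 + (s + s)/(s + (3 + 3)**2)) = 7/(-4 + (2*s)/(s + 6**2)) = 7/(-4 + (2*s)/(s + 36)) = 7/(-4 + (2*s)/(36 + s)) = 7/(-4 + 2*s/(36 + s)))
(164 + d(0))*y(5, -1 - 3*6) = (164 + 7*(-36 - 1*0)/(2*(72 + 0)))*16 = (164 + (7/2)*(-36 + 0)/72)*16 = (164 + (7/2)*(1/72)*(-36))*16 = (164 - 7/4)*16 = (649/4)*16 = 2596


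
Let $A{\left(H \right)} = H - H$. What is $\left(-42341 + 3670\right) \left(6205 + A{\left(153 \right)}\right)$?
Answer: $-239953555$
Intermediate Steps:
$A{\left(H \right)} = 0$
$\left(-42341 + 3670\right) \left(6205 + A{\left(153 \right)}\right) = \left(-42341 + 3670\right) \left(6205 + 0\right) = \left(-38671\right) 6205 = -239953555$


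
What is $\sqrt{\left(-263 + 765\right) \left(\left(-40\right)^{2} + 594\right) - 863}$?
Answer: $5 \sqrt{44021} \approx 1049.1$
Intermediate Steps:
$\sqrt{\left(-263 + 765\right) \left(\left(-40\right)^{2} + 594\right) - 863} = \sqrt{502 \left(1600 + 594\right) - 863} = \sqrt{502 \cdot 2194 - 863} = \sqrt{1101388 - 863} = \sqrt{1100525} = 5 \sqrt{44021}$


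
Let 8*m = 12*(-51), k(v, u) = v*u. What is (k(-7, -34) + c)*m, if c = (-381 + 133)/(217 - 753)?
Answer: -2444481/134 ≈ -18242.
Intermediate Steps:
k(v, u) = u*v
m = -153/2 (m = (12*(-51))/8 = (⅛)*(-612) = -153/2 ≈ -76.500)
c = 31/67 (c = -248/(-536) = -248*(-1/536) = 31/67 ≈ 0.46269)
(k(-7, -34) + c)*m = (-34*(-7) + 31/67)*(-153/2) = (238 + 31/67)*(-153/2) = (15977/67)*(-153/2) = -2444481/134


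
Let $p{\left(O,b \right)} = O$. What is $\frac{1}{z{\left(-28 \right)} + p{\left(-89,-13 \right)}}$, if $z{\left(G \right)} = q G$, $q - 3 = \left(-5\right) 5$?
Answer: $\frac{1}{527} \approx 0.0018975$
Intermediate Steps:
$q = -22$ ($q = 3 - 25 = -22$)
$z{\left(G \right)} = - 22 G$
$\frac{1}{z{\left(-28 \right)} + p{\left(-89,-13 \right)}} = \frac{1}{\left(-22\right) \left(-28\right) - 89} = \frac{1}{616 - 89} = \frac{1}{527}$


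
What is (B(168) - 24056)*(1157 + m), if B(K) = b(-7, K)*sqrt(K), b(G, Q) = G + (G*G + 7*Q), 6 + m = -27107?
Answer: 624397536 - 63228816*sqrt(42) ≈ 2.1463e+8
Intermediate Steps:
m = -27113 (m = -6 - 27107 = -27113)
b(G, Q) = G + G**2 + 7*Q (b(G, Q) = G + (G**2 + 7*Q) = G + G**2 + 7*Q)
B(K) = sqrt(K)*(42 + 7*K) (B(K) = (-7 + (-7)**2 + 7*K)*sqrt(K) = (-7 + 49 + 7*K)*sqrt(K) = (42 + 7*K)*sqrt(K) = sqrt(K)*(42 + 7*K))
(B(168) - 24056)*(1157 + m) = (7*sqrt(168)*(6 + 168) - 24056)*(1157 - 27113) = (7*(2*sqrt(42))*174 - 24056)*(-25956) = (2436*sqrt(42) - 24056)*(-25956) = (-24056 + 2436*sqrt(42))*(-25956) = 624397536 - 63228816*sqrt(42)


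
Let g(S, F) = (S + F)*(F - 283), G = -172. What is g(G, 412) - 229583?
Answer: -198623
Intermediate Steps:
g(S, F) = (-283 + F)*(F + S) (g(S, F) = (F + S)*(-283 + F) = (-283 + F)*(F + S))
g(G, 412) - 229583 = (412**2 - 283*412 - 283*(-172) + 412*(-172)) - 229583 = (169744 - 116596 + 48676 - 70864) - 229583 = 30960 - 229583 = -198623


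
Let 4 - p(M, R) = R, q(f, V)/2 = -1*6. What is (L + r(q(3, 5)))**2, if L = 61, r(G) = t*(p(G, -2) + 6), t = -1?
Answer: 2401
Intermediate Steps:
q(f, V) = -12 (q(f, V) = 2*(-1*6) = 2*(-6) = -12)
p(M, R) = 4 - R
r(G) = -12 (r(G) = -((4 - 1*(-2)) + 6) = -((4 + 2) + 6) = -(6 + 6) = -1*12 = -12)
(L + r(q(3, 5)))**2 = (61 - 12)**2 = 49**2 = 2401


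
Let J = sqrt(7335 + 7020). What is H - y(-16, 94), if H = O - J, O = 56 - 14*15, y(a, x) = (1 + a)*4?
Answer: -94 - 3*sqrt(1595) ≈ -213.81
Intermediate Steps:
y(a, x) = 4 + 4*a
O = -154 (O = 56 - 210 = -154)
J = 3*sqrt(1595) (J = sqrt(14355) = 3*sqrt(1595) ≈ 119.81)
H = -154 - 3*sqrt(1595) ≈ -273.81
H - y(-16, 94) = (-154 - 3*sqrt(1595)) - (4 + 4*(-16)) = (-154 - 3*sqrt(1595)) - (4 - 64) = (-154 - 3*sqrt(1595)) - 1*(-60) = (-154 - 3*sqrt(1595)) + 60 = -94 - 3*sqrt(1595)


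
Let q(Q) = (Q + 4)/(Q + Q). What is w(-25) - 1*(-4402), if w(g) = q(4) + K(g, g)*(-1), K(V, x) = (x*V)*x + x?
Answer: 20053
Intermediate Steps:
q(Q) = (4 + Q)/(2*Q) (q(Q) = (4 + Q)/((2*Q)) = (4 + Q)*(1/(2*Q)) = (4 + Q)/(2*Q))
K(V, x) = x + V*x**2 (K(V, x) = (V*x)*x + x = V*x**2 + x = x + V*x**2)
w(g) = 1 - g*(1 + g**2) (w(g) = (1/2)*(4 + 4)/4 + (g*(1 + g*g))*(-1) = (1/2)*(1/4)*8 + (g*(1 + g**2))*(-1) = 1 - g*(1 + g**2))
w(-25) - 1*(-4402) = (1 - 1*(-25) - 1*(-25)**3) - 1*(-4402) = (1 + 25 - 1*(-15625)) + 4402 = (1 + 25 + 15625) + 4402 = 15651 + 4402 = 20053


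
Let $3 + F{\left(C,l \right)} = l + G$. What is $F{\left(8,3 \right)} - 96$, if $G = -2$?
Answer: $-98$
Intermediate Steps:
$F{\left(C,l \right)} = -5 + l$ ($F{\left(C,l \right)} = -3 + \left(l - 2\right) = -3 + \left(-2 + l\right) = -5 + l$)
$F{\left(8,3 \right)} - 96 = \left(-5 + 3\right) - 96 = -2 - 96 = -98$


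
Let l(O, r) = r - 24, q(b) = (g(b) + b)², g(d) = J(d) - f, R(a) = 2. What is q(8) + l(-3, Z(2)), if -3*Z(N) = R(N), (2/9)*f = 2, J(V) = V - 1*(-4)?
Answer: 289/3 ≈ 96.333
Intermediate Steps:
J(V) = 4 + V (J(V) = V + 4 = 4 + V)
f = 9 (f = (9/2)*2 = 9)
Z(N) = -⅔ (Z(N) = -⅓*2 = -⅔)
g(d) = -5 + d (g(d) = (4 + d) - 1*9 = (4 + d) - 9 = -5 + d)
q(b) = (-5 + 2*b)² (q(b) = ((-5 + b) + b)² = (-5 + 2*b)²)
l(O, r) = -24 + r
q(8) + l(-3, Z(2)) = (-5 + 2*8)² + (-24 - ⅔) = (-5 + 16)² - 74/3 = 11² - 74/3 = 121 - 74/3 = 289/3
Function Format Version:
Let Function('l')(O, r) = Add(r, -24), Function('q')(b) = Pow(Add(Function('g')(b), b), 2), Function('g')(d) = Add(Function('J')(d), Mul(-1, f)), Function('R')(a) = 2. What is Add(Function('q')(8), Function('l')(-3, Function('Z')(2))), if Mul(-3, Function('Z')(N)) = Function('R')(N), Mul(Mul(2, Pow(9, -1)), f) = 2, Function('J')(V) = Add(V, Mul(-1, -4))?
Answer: Rational(289, 3) ≈ 96.333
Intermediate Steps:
Function('J')(V) = Add(4, V) (Function('J')(V) = Add(V, 4) = Add(4, V))
f = 9 (f = Mul(Rational(9, 2), 2) = 9)
Function('Z')(N) = Rational(-2, 3) (Function('Z')(N) = Mul(Rational(-1, 3), 2) = Rational(-2, 3))
Function('g')(d) = Add(-5, d) (Function('g')(d) = Add(Add(4, d), Mul(-1, 9)) = Add(Add(4, d), -9) = Add(-5, d))
Function('q')(b) = Pow(Add(-5, Mul(2, b)), 2) (Function('q')(b) = Pow(Add(Add(-5, b), b), 2) = Pow(Add(-5, Mul(2, b)), 2))
Function('l')(O, r) = Add(-24, r)
Add(Function('q')(8), Function('l')(-3, Function('Z')(2))) = Add(Pow(Add(-5, Mul(2, 8)), 2), Add(-24, Rational(-2, 3))) = Add(Pow(Add(-5, 16), 2), Rational(-74, 3)) = Add(Pow(11, 2), Rational(-74, 3)) = Add(121, Rational(-74, 3)) = Rational(289, 3)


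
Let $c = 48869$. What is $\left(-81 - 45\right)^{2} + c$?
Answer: $64745$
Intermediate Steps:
$\left(-81 - 45\right)^{2} + c = \left(-81 - 45\right)^{2} + 48869 = \left(-126\right)^{2} + 48869 = 15876 + 48869 = 64745$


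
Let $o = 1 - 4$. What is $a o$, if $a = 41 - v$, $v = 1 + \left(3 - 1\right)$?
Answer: $-114$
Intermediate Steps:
$v = 3$ ($v = 1 + \left(3 - 1\right) = 1 + 2 = 3$)
$o = -3$ ($o = 1 - 4 = -3$)
$a = 38$ ($a = 41 - 3 = 38$)
$a o = 38 \left(-3\right) = -114$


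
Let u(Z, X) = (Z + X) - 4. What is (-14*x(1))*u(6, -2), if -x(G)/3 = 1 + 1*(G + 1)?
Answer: 0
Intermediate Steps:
u(Z, X) = -4 + X + Z (u(Z, X) = (X + Z) - 4 = -4 + X + Z)
x(G) = -6 - 3*G (x(G) = -3*(1 + 1*(G + 1)) = -3*(1 + 1*(1 + G)) = -3*(1 + (1 + G)) = -3*(2 + G) = -6 - 3*G)
(-14*x(1))*u(6, -2) = (-14*(-6 - 3*1))*(-4 - 2 + 6) = -14*(-6 - 3)*0 = -14*(-9)*0 = 126*0 = 0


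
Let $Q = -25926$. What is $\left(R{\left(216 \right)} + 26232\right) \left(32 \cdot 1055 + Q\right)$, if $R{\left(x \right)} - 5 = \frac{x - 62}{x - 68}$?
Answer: $\frac{7605305955}{37} \approx 2.0555 \cdot 10^{8}$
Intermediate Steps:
$R{\left(x \right)} = 5 + \frac{-62 + x}{-68 + x}$ ($R{\left(x \right)} = 5 + \frac{x - 62}{x - 68} = 5 + \frac{-62 + x}{-68 + x}$)
$\left(R{\left(216 \right)} + 26232\right) \left(32 \cdot 1055 + Q\right) = \left(\frac{6 \left(-67 + 216\right)}{-68 + 216} + 26232\right) \left(32 \cdot 1055 - 25926\right) = \left(6 \cdot \frac{1}{148} \cdot 149 + 26232\right) \left(33760 - 25926\right) = \left(6 \cdot \frac{1}{148} \cdot 149 + 26232\right) 7834 = \left(\frac{447}{74} + 26232\right) 7834 = \frac{1941615}{74} \cdot 7834 = \frac{7605305955}{37}$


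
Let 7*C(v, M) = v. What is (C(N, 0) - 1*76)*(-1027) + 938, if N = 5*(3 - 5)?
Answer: 563200/7 ≈ 80457.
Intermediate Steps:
N = -10 (N = 5*(-2) = -10)
C(v, M) = v/7
(C(N, 0) - 1*76)*(-1027) + 938 = ((⅐)*(-10) - 1*76)*(-1027) + 938 = (-10/7 - 76)*(-1027) + 938 = -542/7*(-1027) + 938 = 556634/7 + 938 = 563200/7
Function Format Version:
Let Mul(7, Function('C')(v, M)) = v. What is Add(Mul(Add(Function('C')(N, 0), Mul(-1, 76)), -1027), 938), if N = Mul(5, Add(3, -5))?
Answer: Rational(563200, 7) ≈ 80457.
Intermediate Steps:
N = -10 (N = Mul(5, -2) = -10)
Function('C')(v, M) = Mul(Rational(1, 7), v)
Add(Mul(Add(Function('C')(N, 0), Mul(-1, 76)), -1027), 938) = Add(Mul(Add(Mul(Rational(1, 7), -10), Mul(-1, 76)), -1027), 938) = Add(Mul(Add(Rational(-10, 7), -76), -1027), 938) = Add(Mul(Rational(-542, 7), -1027), 938) = Add(Rational(556634, 7), 938) = Rational(563200, 7)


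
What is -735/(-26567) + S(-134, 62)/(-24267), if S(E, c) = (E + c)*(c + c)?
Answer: 85008807/214900463 ≈ 0.39557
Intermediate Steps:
S(E, c) = 2*c*(E + c) (S(E, c) = (E + c)*(2*c) = 2*c*(E + c))
-735/(-26567) + S(-134, 62)/(-24267) = -735/(-26567) + (2*62*(-134 + 62))/(-24267) = -735*(-1/26567) + (2*62*(-72))*(-1/24267) = 735/26567 - 8928*(-1/24267) = 735/26567 + 2976/8089 = 85008807/214900463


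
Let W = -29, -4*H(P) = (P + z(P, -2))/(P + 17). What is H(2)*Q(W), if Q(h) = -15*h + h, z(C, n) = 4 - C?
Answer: -406/19 ≈ -21.368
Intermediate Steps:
H(P) = -1/(17 + P) (H(P) = -(P + (4 - P))/(4*(P + 17)) = -1/(17 + P))
Q(h) = -14*h
H(2)*Q(W) = (-1/(17 + 2))*(-14*(-29)) = -1/19*406 = -406/19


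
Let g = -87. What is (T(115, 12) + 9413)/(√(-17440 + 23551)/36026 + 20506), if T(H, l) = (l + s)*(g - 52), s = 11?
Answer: 165433724816652096/545750315490706225 - 671812848*√679/545750315490706225 ≈ 0.30313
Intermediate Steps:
T(H, l) = -1529 - 139*l (T(H, l) = (l + 11)*(-87 - 52) = (11 + l)*(-139) = -1529 - 139*l)
(T(115, 12) + 9413)/(√(-17440 + 23551)/36026 + 20506) = ((-1529 - 139*12) + 9413)/(√(-17440 + 23551)/36026 + 20506) = ((-1529 - 1668) + 9413)/(√6111*(1/36026) + 20506) = (-3197 + 9413)/((3*√679)*(1/36026) + 20506) = 6216/(3*√679/36026 + 20506) = 6216/(20506 + 3*√679/36026)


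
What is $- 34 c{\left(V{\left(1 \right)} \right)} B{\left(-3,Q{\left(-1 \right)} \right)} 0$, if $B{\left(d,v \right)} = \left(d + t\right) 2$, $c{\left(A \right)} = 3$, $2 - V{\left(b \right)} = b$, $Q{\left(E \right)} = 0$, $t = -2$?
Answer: $0$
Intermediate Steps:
$V{\left(b \right)} = 2 - b$
$B{\left(d,v \right)} = -4 + 2 d$ ($B{\left(d,v \right)} = \left(d - 2\right) 2 = \left(-2 + d\right) 2 = -4 + 2 d$)
$- 34 c{\left(V{\left(1 \right)} \right)} B{\left(-3,Q{\left(-1 \right)} \right)} 0 = \left(-34\right) 3 \left(-4 + 2 \left(-3\right)\right) 0 = - 102 \left(-4 - 6\right) 0 = \left(-102\right) \left(-10\right) 0 = 1020 \cdot 0 = 0$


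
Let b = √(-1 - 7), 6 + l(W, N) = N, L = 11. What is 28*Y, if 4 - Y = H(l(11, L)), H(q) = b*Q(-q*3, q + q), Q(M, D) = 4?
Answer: 112 - 224*I*√2 ≈ 112.0 - 316.78*I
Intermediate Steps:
l(W, N) = -6 + N
b = 2*I*√2 (b = √(-8) = 2*I*√2 ≈ 2.8284*I)
H(q) = 8*I*√2 (H(q) = (2*I*√2)*4 = 8*I*√2)
Y = 4 - 8*I*√2 ≈ 4.0 - 11.314*I
28*Y = 28*(4 - 8*I*√2) = 112 - 224*I*√2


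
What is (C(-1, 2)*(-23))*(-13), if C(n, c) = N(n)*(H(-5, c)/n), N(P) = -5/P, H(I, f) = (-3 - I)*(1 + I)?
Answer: 11960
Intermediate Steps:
H(I, f) = (1 + I)*(-3 - I)
C(n, c) = 40/n**2 (C(n, c) = (-5/n)*((-3 - 1*(-5)**2 - 4*(-5))/n) = (-5/n)*((-3 - 1*25 + 20)/n) = (-5/n)*((-3 - 25 + 20)/n) = (-5/n)*(-8/n) = 40/n**2)
(C(-1, 2)*(-23))*(-13) = ((40/(-1)**2)*(-23))*(-13) = ((40*1)*(-23))*(-13) = (40*(-23))*(-13) = -920*(-13) = 11960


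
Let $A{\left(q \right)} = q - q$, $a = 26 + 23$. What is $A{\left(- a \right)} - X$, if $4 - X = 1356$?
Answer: $1352$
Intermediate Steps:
$a = 49$
$X = -1352$ ($X = 4 - 1356 = -1352$)
$A{\left(q \right)} = 0$
$A{\left(- a \right)} - X = 0 - -1352 = 0 + 1352 = 1352$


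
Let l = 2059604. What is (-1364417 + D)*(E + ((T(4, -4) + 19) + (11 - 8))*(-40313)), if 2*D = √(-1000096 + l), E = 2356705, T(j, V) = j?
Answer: -1785431060439 + 1308567*√264877 ≈ -1.7848e+12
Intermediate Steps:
D = √264877 (D = √(-1000096 + 2059604)/2 = √1059508/2 = (2*√264877)/2 = √264877 ≈ 514.66)
(-1364417 + D)*(E + ((T(4, -4) + 19) + (11 - 8))*(-40313)) = (-1364417 + √264877)*(2356705 + ((4 + 19) + (11 - 8))*(-40313)) = (-1364417 + √264877)*(2356705 + (23 + 3)*(-40313)) = (-1364417 + √264877)*(2356705 + 26*(-40313)) = (-1364417 + √264877)*(2356705 - 1048138) = (-1364417 + √264877)*1308567 = -1785431060439 + 1308567*√264877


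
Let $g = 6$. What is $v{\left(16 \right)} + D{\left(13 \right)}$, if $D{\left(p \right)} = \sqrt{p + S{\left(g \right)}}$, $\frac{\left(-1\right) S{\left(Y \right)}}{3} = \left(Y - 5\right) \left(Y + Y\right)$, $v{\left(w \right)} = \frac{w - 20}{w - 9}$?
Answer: $- \frac{4}{7} + i \sqrt{23} \approx -0.57143 + 4.7958 i$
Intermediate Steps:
$v{\left(w \right)} = \frac{-20 + w}{-9 + w}$
$S{\left(Y \right)} = - 6 Y \left(-5 + Y\right)$ ($S{\left(Y \right)} = - 3 \left(Y - 5\right) \left(Y + Y\right) = - 3 \left(-5 + Y\right) 2 Y = - 3 \cdot 2 Y \left(-5 + Y\right) = - 6 Y \left(-5 + Y\right)$)
$D{\left(p \right)} = \sqrt{-36 + p}$ ($D{\left(p \right)} = \sqrt{p + 6 \cdot 6 \left(5 - 6\right)} = \sqrt{p + 6 \cdot 6 \left(-1\right)} = \sqrt{p - 36} = \sqrt{-36 + p}$)
$v{\left(16 \right)} + D{\left(13 \right)} = \frac{-20 + 16}{-9 + 16} + \sqrt{-36 + 13} = \frac{1}{7} \left(-4\right) + \sqrt{-23} = \frac{1}{7} \left(-4\right) + i \sqrt{23} = - \frac{4}{7} + i \sqrt{23}$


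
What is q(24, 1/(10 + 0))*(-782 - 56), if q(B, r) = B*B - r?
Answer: -2413021/5 ≈ -4.8260e+5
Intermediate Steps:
q(B, r) = B² - r
q(24, 1/(10 + 0))*(-782 - 56) = (24² - 1/(10 + 0))*(-782 - 56) = (576 - 1/10)*(-838) = (576 - 1*⅒)*(-838) = (576 - ⅒)*(-838) = (5759/10)*(-838) = -2413021/5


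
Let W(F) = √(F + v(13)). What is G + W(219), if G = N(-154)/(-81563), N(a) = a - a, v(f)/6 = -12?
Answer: 7*√3 ≈ 12.124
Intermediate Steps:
v(f) = -72 (v(f) = 6*(-12) = -72)
N(a) = 0
W(F) = √(-72 + F) (W(F) = √(F - 72) = √(-72 + F))
G = 0 (G = 0/(-81563) = 0*(-1/81563) = 0)
G + W(219) = 0 + √(-72 + 219) = 0 + √147 = 0 + 7*√3 = 7*√3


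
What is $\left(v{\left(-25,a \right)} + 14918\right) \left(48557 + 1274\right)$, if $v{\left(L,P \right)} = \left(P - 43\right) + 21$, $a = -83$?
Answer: $738146603$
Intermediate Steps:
$v{\left(L,P \right)} = -22 + P$ ($v{\left(L,P \right)} = \left(-43 + P\right) + 21 = -22 + P$)
$\left(v{\left(-25,a \right)} + 14918\right) \left(48557 + 1274\right) = \left(\left(-22 - 83\right) + 14918\right) \left(48557 + 1274\right) = \left(-105 + 14918\right) 49831 = 14813 \cdot 49831 = 738146603$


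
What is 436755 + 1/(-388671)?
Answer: 169754002604/388671 ≈ 4.3676e+5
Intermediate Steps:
436755 + 1/(-388671) = 436755 - 1/388671 = 169754002604/388671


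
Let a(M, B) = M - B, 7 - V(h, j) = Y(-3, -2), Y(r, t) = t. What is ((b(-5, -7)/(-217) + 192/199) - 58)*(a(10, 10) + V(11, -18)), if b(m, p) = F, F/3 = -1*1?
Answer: -22161177/43183 ≈ -513.19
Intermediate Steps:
V(h, j) = 9 (V(h, j) = 7 - 1*(-2) = 7 + 2 = 9)
F = -3 (F = 3*(-1*1) = 3*(-1) = -3)
b(m, p) = -3
((b(-5, -7)/(-217) + 192/199) - 58)*(a(10, 10) + V(11, -18)) = ((-3/(-217) + 192/199) - 58)*((10 - 1*10) + 9) = ((-3*(-1/217) + 192*(1/199)) - 58)*((10 - 10) + 9) = ((3/217 + 192/199) - 58)*(0 + 9) = (42261/43183 - 58)*9 = -2462353/43183*9 = -22161177/43183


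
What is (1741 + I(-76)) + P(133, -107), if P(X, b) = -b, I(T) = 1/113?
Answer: 208825/113 ≈ 1848.0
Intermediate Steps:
I(T) = 1/113
(1741 + I(-76)) + P(133, -107) = (1741 + 1/113) - 1*(-107) = 196734/113 + 107 = 208825/113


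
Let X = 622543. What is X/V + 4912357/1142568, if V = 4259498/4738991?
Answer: 1685427186097379485/2433383055432 ≈ 6.9263e+5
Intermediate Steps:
V = 4259498/4738991 (V = 4259498*(1/4738991) = 4259498/4738991 ≈ 0.89882)
X/V + 4912357/1142568 = 622543/(4259498/4738991) + 4912357/1142568 = 622543*(4738991/4259498) + 4912357*(1/1142568) = 2950225674113/4259498 + 4912357/1142568 = 1685427186097379485/2433383055432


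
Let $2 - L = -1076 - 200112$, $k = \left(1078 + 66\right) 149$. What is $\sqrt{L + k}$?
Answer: $3 \sqrt{41294} \approx 609.63$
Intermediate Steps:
$k = 170456$ ($k = 1144 \cdot 149 = 170456$)
$L = 201190$ ($L = 2 - \left(-1076 - 200112\right) = 2 - -201188 = 2 + 201188 = 201190$)
$\sqrt{L + k} = \sqrt{201190 + 170456} = \sqrt{371646} = 3 \sqrt{41294}$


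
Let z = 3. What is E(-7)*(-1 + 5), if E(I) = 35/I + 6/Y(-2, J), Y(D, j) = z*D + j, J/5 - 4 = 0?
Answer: -128/7 ≈ -18.286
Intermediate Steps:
J = 20 (J = 20 + 5*0 = 20 + 0 = 20)
Y(D, j) = j + 3*D (Y(D, j) = 3*D + j = j + 3*D)
E(I) = 3/7 + 35/I (E(I) = 35/I + 6/(20 + 3*(-2)) = 35/I + 6/(20 - 6) = 35/I + 6/14 = 35/I + 6*(1/14) = 35/I + 3/7 = 3/7 + 35/I)
E(-7)*(-1 + 5) = (3/7 + 35/(-7))*(-1 + 5) = (3/7 + 35*(-⅐))*4 = (3/7 - 5)*4 = -32/7*4 = -128/7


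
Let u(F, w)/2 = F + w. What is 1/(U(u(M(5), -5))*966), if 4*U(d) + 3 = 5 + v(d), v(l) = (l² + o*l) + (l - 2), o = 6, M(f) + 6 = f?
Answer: 1/14490 ≈ 6.9013e-5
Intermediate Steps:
M(f) = -6 + f
u(F, w) = 2*F + 2*w (u(F, w) = 2*(F + w) = 2*F + 2*w)
v(l) = -2 + l² + 7*l (v(l) = (l² + 6*l) + (l - 2) = (l² + 6*l) + (-2 + l) = -2 + l² + 7*l)
U(d) = d²/4 + 7*d/4 (U(d) = -¾ + (5 + (-2 + d² + 7*d))/4 = -¾ + (3 + d² + 7*d)/4 = -¾ + (¾ + d²/4 + 7*d/4) = d²/4 + 7*d/4)
1/(U(u(M(5), -5))*966) = 1/(((2*(-6 + 5) + 2*(-5))*(7 + (2*(-6 + 5) + 2*(-5)))/4)*966) = 1/(((2*(-1) - 10)*(7 + (2*(-1) - 10))/4)*966) = 1/(((-2 - 10)*(7 + (-2 - 10))/4)*966) = 1/(((¼)*(-12)*(7 - 12))*966) = 1/(((¼)*(-12)*(-5))*966) = 1/(15*966) = 1/14490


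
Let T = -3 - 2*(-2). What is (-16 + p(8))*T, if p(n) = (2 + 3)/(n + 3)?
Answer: -171/11 ≈ -15.545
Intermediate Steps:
p(n) = 5/(3 + n)
T = 1 (T = -3 + 4 = 1)
(-16 + p(8))*T = (-16 + 5/(3 + 8))*1 = (-16 + 5/11)*1 = -171/11*1 = -171/11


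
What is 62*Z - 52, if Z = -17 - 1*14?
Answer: -1974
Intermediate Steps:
Z = -31 (Z = -17 - 14 = -31)
62*Z - 52 = 62*(-31) - 52 = -1922 - 52 = -1974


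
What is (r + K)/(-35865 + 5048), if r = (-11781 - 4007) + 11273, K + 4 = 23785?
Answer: -19266/30817 ≈ -0.62517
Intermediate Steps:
K = 23781 (K = -4 + 23785 = 23781)
r = -4515 (r = -15788 + 11273 = -4515)
(r + K)/(-35865 + 5048) = (-4515 + 23781)/(-35865 + 5048) = 19266/(-30817) = 19266*(-1/30817) = -19266/30817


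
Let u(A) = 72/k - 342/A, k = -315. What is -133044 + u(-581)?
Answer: -386491774/2905 ≈ -1.3304e+5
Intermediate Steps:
u(A) = -8/35 - 342/A (u(A) = 72/(-315) - 342/A = 72*(-1/315) - 342/A = -8/35 - 342/A)
-133044 + u(-581) = -133044 + (-8/35 - 342/(-581)) = -133044 + (-8/35 - 342*(-1/581)) = -133044 + (-8/35 + 342/581) = -133044 + 1046/2905 = -386491774/2905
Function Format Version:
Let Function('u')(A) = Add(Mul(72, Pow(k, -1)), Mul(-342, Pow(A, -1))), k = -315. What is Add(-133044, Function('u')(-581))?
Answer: Rational(-386491774, 2905) ≈ -1.3304e+5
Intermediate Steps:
Function('u')(A) = Add(Rational(-8, 35), Mul(-342, Pow(A, -1))) (Function('u')(A) = Add(Mul(72, Pow(-315, -1)), Mul(-342, Pow(A, -1))) = Add(Mul(72, Rational(-1, 315)), Mul(-342, Pow(A, -1))) = Add(Rational(-8, 35), Mul(-342, Pow(A, -1))))
Add(-133044, Function('u')(-581)) = Add(-133044, Add(Rational(-8, 35), Mul(-342, Pow(-581, -1)))) = Add(-133044, Add(Rational(-8, 35), Mul(-342, Rational(-1, 581)))) = Add(-133044, Add(Rational(-8, 35), Rational(342, 581))) = Add(-133044, Rational(1046, 2905)) = Rational(-386491774, 2905)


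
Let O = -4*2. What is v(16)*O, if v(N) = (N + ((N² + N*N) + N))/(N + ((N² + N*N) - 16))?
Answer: -17/2 ≈ -8.5000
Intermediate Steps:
O = -8
v(N) = (2*N + 2*N²)/(-16 + N + 2*N²) (v(N) = (N + ((N² + N²) + N))/(N + ((N² + N²) - 16)) = (N + (2*N² + N))/(N + (2*N² - 16)) = (N + (N + 2*N²))/(N + (-16 + 2*N²)) = (2*N + 2*N²)/(-16 + N + 2*N²))
v(16)*O = (2*16*(1 + 16)/(-16 + 16 + 2*16²))*(-8) = (2*16*17/(-16 + 16 + 2*256))*(-8) = (2*16*17/(-16 + 16 + 512))*(-8) = (2*16*17/512)*(-8) = (2*16*(1/512)*17)*(-8) = (17/16)*(-8) = -17/2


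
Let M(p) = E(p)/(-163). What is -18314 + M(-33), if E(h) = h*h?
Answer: -2986271/163 ≈ -18321.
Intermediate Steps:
E(h) = h²
M(p) = -p²/163 (M(p) = p²/(-163) = p²*(-1/163) = -p²/163)
-18314 + M(-33) = -18314 - 1/163*(-33)² = -18314 - 1/163*1089 = -18314 - 1089/163 = -2986271/163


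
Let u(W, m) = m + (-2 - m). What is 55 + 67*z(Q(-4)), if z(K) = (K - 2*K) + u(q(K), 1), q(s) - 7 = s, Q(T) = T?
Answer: 189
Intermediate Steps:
q(s) = 7 + s
u(W, m) = -2
z(K) = -2 - K (z(K) = (K - 2*K) - 2 = -K - 2 = -2 - K)
55 + 67*z(Q(-4)) = 55 + 67*(-2 - 1*(-4)) = 55 + 67*(-2 + 4) = 55 + 67*2 = 55 + 134 = 189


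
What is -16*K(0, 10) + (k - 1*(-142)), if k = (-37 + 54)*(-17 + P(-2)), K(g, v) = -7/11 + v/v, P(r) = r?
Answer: -2055/11 ≈ -186.82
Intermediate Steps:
K(g, v) = 4/11 (K(g, v) = -7*1/11 + 1 = -7/11 + 1 = 4/11)
k = -323 (k = (-37 + 54)*(-17 - 2) = 17*(-19) = -323)
-16*K(0, 10) + (k - 1*(-142)) = -16*4/11 + (-323 - 1*(-142)) = -64/11 + (-323 + 142) = -64/11 - 181 = -2055/11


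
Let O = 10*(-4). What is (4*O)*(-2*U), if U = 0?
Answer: 0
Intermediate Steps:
O = -40
(4*O)*(-2*U) = (4*(-40))*(-2*0) = -160*0 = 0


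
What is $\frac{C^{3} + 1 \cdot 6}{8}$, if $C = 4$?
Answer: $\frac{35}{4} \approx 8.75$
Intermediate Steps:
$\frac{C^{3} + 1 \cdot 6}{8} = \frac{4^{3} + 1 \cdot 6}{8} = \frac{64 + 6}{8} = \frac{1}{8} \cdot 70 = \frac{35}{4}$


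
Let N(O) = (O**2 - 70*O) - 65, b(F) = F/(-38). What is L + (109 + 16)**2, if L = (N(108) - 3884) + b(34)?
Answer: 299803/19 ≈ 15779.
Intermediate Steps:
b(F) = -F/38 (b(F) = F*(-1/38) = -F/38)
N(O) = -65 + O**2 - 70*O
L = 2928/19 (L = ((-65 + 108**2 - 70*108) - 3884) - 1/38*34 = ((-65 + 11664 - 7560) - 3884) - 17/19 = (4039 - 3884) - 17/19 = 155 - 17/19 = 2928/19 ≈ 154.11)
L + (109 + 16)**2 = 2928/19 + (109 + 16)**2 = 2928/19 + 125**2 = 2928/19 + 15625 = 299803/19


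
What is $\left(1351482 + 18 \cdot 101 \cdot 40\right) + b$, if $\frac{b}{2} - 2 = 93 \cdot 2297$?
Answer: $1851448$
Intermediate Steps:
$b = 427246$ ($b = 4 + 2 \cdot 93 \cdot 2297 = 4 + 2 \cdot 213621 = 4 + 427242 = 427246$)
$\left(1351482 + 18 \cdot 101 \cdot 40\right) + b = \left(1351482 + 18 \cdot 101 \cdot 40\right) + 427246 = \left(1351482 + 1818 \cdot 40\right) + 427246 = \left(1351482 + 72720\right) + 427246 = 1424202 + 427246 = 1851448$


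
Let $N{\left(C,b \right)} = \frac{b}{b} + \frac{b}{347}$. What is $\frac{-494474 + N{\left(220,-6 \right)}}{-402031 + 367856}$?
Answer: $\frac{171582137}{11858725} \approx 14.469$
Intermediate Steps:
$N{\left(C,b \right)} = 1 + \frac{b}{347}$ ($N{\left(C,b \right)} = 1 + b \frac{1}{347} = 1 + \frac{b}{347}$)
$\frac{-494474 + N{\left(220,-6 \right)}}{-402031 + 367856} = \frac{-494474 + \left(1 + \frac{1}{347} \left(-6\right)\right)}{-402031 + 367856} = \frac{-494474 + \left(1 - \frac{6}{347}\right)}{-34175} = \left(-494474 + \frac{341}{347}\right) \left(- \frac{1}{34175}\right) = \left(- \frac{171582137}{347}\right) \left(- \frac{1}{34175}\right) = \frac{171582137}{11858725}$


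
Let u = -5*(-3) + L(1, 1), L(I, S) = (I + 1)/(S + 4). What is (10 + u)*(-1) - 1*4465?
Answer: -22452/5 ≈ -4490.4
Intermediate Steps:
L(I, S) = (1 + I)/(4 + S)
u = 77/5 (u = -5*(-3) + (1 + 1)/(4 + 1) = 15 + 2/5 = 77/5 ≈ 15.400)
(10 + u)*(-1) - 1*4465 = (10 + 77/5)*(-1) - 1*4465 = (127/5)*(-1) - 4465 = -127/5 - 4465 = -22452/5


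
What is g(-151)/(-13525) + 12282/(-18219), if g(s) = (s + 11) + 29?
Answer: -54697247/82137325 ≈ -0.66592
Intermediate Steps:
g(s) = 40 + s (g(s) = (11 + s) + 29 = 40 + s)
g(-151)/(-13525) + 12282/(-18219) = (40 - 151)/(-13525) + 12282/(-18219) = -111*(-1/13525) + 12282*(-1/18219) = 111/13525 - 4094/6073 = -54697247/82137325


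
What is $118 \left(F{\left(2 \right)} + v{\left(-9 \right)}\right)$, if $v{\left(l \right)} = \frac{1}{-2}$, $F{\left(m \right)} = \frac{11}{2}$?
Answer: $590$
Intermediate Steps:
$F{\left(m \right)} = \frac{11}{2}$ ($F{\left(m \right)} = 11 \cdot \frac{1}{2} = \frac{11}{2}$)
$v{\left(l \right)} = - \frac{1}{2}$
$118 \left(F{\left(2 \right)} + v{\left(-9 \right)}\right) = 118 \left(\frac{11}{2} - \frac{1}{2}\right) = 118 \cdot 5 = 590$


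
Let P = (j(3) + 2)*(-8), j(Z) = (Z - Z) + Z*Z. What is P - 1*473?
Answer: -561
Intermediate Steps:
j(Z) = Z**2 (j(Z) = 0 + Z**2 = Z**2)
P = -88 (P = (3**2 + 2)*(-8) = (9 + 2)*(-8) = 11*(-8) = -88)
P - 1*473 = -88 - 1*473 = -88 - 473 = -561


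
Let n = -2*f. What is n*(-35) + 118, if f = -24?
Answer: -1562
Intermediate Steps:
n = 48 (n = -2*(-24) = 48)
n*(-35) + 118 = 48*(-35) + 118 = -1680 + 118 = -1562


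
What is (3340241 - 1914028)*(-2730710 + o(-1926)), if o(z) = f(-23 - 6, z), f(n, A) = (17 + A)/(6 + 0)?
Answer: -23370167247997/6 ≈ -3.8950e+12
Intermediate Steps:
f(n, A) = 17/6 + A/6 (f(n, A) = (17 + A)/6 = (17 + A)*(1/6) = 17/6 + A/6)
o(z) = 17/6 + z/6
(3340241 - 1914028)*(-2730710 + o(-1926)) = (3340241 - 1914028)*(-2730710 + (17/6 + (1/6)*(-1926))) = 1426213*(-2730710 + (17/6 - 321)) = 1426213*(-2730710 - 1909/6) = 1426213*(-16386169/6) = -23370167247997/6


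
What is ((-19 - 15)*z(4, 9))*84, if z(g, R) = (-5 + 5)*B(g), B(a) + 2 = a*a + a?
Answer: 0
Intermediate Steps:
B(a) = -2 + a + a**2 (B(a) = -2 + (a*a + a) = -2 + (a**2 + a) = -2 + (a + a**2) = -2 + a + a**2)
z(g, R) = 0 (z(g, R) = (-5 + 5)*(-2 + g + g**2) = 0*(-2 + g + g**2) = 0)
((-19 - 15)*z(4, 9))*84 = ((-19 - 15)*0)*84 = -34*0*84 = 0*84 = 0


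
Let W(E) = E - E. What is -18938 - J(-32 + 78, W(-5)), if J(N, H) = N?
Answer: -18984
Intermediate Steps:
W(E) = 0
-18938 - J(-32 + 78, W(-5)) = -18938 - (-32 + 78) = -18938 - 1*46 = -18938 - 46 = -18984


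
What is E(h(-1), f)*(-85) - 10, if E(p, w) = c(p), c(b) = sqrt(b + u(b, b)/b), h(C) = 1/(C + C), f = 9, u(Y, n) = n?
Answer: -10 - 85*sqrt(2)/2 ≈ -70.104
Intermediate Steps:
h(C) = 1/(2*C)
c(b) = sqrt(1 + b) (c(b) = sqrt(b + b/b) = sqrt(b + 1) = sqrt(1 + b))
E(p, w) = sqrt(1 + p)
E(h(-1), f)*(-85) - 10 = sqrt(1 + (1/2)/(-1))*(-85) - 10 = sqrt(1 + (1/2)*(-1))*(-85) - 10 = sqrt(1 - 1/2)*(-85) - 10 = sqrt(1/2)*(-85) - 10 = (sqrt(2)/2)*(-85) - 10 = -85*sqrt(2)/2 - 10 = -10 - 85*sqrt(2)/2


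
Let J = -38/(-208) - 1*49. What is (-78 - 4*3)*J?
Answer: 228465/52 ≈ 4393.6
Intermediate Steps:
J = -5077/104 (J = -38*(-1/208) - 49 = 19/104 - 49 = -5077/104 ≈ -48.817)
(-78 - 4*3)*J = (-78 - 4*3)*(-5077/104) = (-78 - 12)*(-5077/104) = -90*(-5077/104) = 228465/52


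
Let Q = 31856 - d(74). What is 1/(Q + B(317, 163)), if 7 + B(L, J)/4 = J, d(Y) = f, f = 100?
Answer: 1/32380 ≈ 3.0883e-5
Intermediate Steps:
d(Y) = 100
B(L, J) = -28 + 4*J
Q = 31756 (Q = 31856 - 1*100 = 31856 - 100 = 31756)
1/(Q + B(317, 163)) = 1/(31756 + (-28 + 4*163)) = 1/(31756 + (-28 + 652)) = 1/(31756 + 624) = 1/32380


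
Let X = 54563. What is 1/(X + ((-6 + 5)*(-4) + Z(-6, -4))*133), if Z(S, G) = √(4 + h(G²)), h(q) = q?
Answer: 11019/607021049 - 266*√5/3035105245 ≈ 1.7957e-5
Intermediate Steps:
Z(S, G) = √(4 + G²)
1/(X + ((-6 + 5)*(-4) + Z(-6, -4))*133) = 1/(54563 + ((-6 + 5)*(-4) + √(4 + (-4)²))*133) = 1/(54563 + (-1*(-4) + √(4 + 16))*133) = 1/(54563 + (4 + √20)*133) = 1/(54563 + (4 + 2*√5)*133) = 1/(54563 + (532 + 266*√5)) = 1/(55095 + 266*√5)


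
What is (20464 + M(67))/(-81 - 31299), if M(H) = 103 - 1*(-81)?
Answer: -5162/7845 ≈ -0.65800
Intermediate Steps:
M(H) = 184 (M(H) = 103 + 81 = 184)
(20464 + M(67))/(-81 - 31299) = (20464 + 184)/(-81 - 31299) = 20648/(-31380) = 20648*(-1/31380) = -5162/7845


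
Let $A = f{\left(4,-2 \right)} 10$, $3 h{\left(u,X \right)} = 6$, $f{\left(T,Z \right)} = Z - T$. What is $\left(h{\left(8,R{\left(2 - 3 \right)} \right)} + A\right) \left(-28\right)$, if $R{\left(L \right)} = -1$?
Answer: $1624$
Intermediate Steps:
$h{\left(u,X \right)} = 2$ ($h{\left(u,X \right)} = \frac{1}{3} \cdot 6 = 2$)
$A = -60$ ($A = \left(-2 - 4\right) 10 = \left(-6\right) 10 = -60$)
$\left(h{\left(8,R{\left(2 - 3 \right)} \right)} + A\right) \left(-28\right) = \left(2 - 60\right) \left(-28\right) = \left(-58\right) \left(-28\right) = 1624$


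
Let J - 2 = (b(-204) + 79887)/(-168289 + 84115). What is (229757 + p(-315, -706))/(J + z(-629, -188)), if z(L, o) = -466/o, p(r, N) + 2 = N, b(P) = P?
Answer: 151026435787/2328921 ≈ 64848.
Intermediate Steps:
p(r, N) = -2 + N
J = 29555/28058 (J = 2 + (-204 + 79887)/(-168289 + 84115) = 2 + 79683/(-84174) = 2 + 79683*(-1/84174) = 2 - 26561/28058 = 29555/28058 ≈ 1.0534)
(229757 + p(-315, -706))/(J + z(-629, -188)) = (229757 + (-2 - 706))/(29555/28058 - 466/(-188)) = (229757 - 708)/(29555/28058 - 466*(-1/188)) = 229049/(29555/28058 + 233/94) = 229049/(2328921/659363) = 229049*(659363/2328921) = 151026435787/2328921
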